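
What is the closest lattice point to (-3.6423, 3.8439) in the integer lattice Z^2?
(-4, 4)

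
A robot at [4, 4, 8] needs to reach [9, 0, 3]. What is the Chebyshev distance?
5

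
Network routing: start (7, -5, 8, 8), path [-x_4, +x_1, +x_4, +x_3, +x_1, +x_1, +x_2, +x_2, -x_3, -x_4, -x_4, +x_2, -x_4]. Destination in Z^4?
(10, -2, 8, 5)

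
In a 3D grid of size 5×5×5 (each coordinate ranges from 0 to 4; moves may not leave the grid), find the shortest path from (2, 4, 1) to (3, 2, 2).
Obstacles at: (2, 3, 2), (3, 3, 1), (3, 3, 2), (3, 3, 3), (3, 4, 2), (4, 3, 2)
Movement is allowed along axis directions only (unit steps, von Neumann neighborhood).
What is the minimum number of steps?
4
(one shortest path: (2, 4, 1) → (2, 3, 1) → (2, 2, 1) → (3, 2, 1) → (3, 2, 2))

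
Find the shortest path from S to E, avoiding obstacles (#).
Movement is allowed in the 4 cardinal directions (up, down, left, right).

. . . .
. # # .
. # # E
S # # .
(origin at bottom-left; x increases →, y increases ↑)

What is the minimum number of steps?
8
(one shortest path: (0, 0) → (0, 1) → (0, 2) → (0, 3) → (1, 3) → (2, 3) → (3, 3) → (3, 2) → (3, 1))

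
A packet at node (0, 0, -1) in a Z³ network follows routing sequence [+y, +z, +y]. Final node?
(0, 2, 0)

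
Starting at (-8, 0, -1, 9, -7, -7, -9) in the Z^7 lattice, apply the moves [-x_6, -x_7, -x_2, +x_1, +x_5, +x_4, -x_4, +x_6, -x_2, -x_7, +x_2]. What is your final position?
(-7, -1, -1, 9, -6, -7, -11)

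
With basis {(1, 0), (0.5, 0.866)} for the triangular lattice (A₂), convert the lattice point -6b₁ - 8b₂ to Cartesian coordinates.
(-10, -6.928)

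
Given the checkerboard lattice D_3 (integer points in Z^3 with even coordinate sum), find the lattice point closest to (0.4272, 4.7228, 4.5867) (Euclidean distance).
(0, 5, 5)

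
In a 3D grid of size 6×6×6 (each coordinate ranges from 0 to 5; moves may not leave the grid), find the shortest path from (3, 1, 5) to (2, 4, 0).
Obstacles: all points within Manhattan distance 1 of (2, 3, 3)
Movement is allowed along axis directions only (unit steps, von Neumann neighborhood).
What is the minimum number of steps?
9
(one shortest path: (3, 1, 5) → (2, 1, 5) → (2, 1, 4) → (2, 1, 3) → (2, 1, 2) → (2, 2, 2) → (2, 2, 1) → (2, 3, 1) → (2, 4, 1) → (2, 4, 0))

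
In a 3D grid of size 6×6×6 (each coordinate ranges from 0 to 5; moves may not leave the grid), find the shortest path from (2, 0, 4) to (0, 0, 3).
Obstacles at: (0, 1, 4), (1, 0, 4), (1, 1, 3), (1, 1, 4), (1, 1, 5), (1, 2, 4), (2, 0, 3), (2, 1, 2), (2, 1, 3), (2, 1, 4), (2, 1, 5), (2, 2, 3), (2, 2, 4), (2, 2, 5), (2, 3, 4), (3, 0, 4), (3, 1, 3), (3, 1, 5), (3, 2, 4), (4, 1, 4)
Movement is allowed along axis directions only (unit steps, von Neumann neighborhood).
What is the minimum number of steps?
5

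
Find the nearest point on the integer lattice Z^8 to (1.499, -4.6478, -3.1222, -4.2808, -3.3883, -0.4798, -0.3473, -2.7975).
(1, -5, -3, -4, -3, 0, 0, -3)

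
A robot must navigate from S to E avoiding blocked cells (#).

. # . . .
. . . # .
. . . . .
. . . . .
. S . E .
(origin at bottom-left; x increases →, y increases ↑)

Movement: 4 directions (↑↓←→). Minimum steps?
2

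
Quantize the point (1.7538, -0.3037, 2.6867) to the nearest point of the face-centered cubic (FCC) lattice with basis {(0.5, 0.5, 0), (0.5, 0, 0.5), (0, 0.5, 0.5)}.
(2, -0.5, 2.5)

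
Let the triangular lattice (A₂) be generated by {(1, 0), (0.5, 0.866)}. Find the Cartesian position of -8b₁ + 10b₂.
(-3, 8.66)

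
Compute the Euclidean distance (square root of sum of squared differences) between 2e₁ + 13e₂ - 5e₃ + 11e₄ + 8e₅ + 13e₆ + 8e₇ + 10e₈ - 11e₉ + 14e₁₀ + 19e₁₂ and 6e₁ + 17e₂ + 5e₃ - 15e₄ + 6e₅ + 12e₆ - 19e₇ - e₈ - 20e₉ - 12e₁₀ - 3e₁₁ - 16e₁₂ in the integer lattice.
60.4483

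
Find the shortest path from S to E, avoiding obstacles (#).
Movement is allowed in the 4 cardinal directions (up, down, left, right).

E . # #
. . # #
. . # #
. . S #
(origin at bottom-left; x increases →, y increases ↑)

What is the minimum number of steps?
5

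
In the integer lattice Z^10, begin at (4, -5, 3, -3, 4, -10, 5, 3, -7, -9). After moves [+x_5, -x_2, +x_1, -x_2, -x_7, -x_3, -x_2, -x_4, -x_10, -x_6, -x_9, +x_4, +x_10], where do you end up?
(5, -8, 2, -3, 5, -11, 4, 3, -8, -9)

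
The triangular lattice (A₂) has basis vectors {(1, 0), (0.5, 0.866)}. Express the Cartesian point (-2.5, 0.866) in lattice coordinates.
-3b₁ + b₂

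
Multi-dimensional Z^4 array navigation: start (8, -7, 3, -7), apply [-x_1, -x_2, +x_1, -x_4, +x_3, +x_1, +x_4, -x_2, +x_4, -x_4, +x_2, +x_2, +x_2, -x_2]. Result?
(9, -7, 4, -7)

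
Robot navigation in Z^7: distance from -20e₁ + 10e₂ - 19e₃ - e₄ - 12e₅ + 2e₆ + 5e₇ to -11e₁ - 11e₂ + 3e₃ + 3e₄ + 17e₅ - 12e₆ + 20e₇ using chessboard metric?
29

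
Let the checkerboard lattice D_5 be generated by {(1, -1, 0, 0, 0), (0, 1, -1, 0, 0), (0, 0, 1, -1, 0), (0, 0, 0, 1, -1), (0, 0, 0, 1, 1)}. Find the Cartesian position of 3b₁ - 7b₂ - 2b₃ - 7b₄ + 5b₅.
(3, -10, 5, 0, 12)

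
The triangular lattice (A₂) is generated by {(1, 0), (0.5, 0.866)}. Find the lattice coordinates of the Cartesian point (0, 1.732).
-b₁ + 2b₂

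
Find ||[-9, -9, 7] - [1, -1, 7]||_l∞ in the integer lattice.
10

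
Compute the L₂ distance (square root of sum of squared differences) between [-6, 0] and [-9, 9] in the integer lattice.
9.48683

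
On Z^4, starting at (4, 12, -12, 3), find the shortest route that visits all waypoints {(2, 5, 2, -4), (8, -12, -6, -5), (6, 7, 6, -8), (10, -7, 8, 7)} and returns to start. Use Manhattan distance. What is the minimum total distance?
154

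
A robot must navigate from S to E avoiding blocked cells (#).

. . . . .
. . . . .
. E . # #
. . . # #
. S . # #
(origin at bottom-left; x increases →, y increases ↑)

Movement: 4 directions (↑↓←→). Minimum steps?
2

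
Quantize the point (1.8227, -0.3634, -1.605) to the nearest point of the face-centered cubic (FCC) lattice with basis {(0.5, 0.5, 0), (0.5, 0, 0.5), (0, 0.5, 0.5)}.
(2, -0.5, -1.5)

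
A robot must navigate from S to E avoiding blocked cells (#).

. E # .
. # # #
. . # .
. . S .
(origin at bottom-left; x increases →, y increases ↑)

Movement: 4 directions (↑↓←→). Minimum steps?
6
(one shortest path: (2, 0) → (1, 0) → (0, 0) → (0, 1) → (0, 2) → (0, 3) → (1, 3))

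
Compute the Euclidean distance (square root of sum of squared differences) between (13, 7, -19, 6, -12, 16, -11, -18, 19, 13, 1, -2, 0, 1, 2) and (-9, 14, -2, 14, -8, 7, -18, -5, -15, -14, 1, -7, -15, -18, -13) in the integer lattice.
62.6259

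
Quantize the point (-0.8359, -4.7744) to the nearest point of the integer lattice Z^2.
(-1, -5)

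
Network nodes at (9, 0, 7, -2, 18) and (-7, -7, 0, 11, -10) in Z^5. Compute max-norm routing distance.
28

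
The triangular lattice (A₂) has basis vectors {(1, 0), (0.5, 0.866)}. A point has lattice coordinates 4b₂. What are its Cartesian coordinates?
(2, 3.464)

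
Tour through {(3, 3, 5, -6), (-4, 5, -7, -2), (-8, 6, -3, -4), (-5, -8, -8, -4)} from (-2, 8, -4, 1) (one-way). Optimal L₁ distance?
74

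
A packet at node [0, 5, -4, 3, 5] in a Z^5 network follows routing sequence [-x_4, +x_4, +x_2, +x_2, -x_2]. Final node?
(0, 6, -4, 3, 5)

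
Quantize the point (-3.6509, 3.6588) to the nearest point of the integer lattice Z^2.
(-4, 4)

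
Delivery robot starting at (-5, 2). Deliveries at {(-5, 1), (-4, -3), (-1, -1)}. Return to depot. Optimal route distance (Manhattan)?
18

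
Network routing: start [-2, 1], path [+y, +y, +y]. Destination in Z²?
(-2, 4)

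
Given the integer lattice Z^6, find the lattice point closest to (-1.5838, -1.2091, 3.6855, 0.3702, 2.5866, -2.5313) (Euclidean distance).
(-2, -1, 4, 0, 3, -3)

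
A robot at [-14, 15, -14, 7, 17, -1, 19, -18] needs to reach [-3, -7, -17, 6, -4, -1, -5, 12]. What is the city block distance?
112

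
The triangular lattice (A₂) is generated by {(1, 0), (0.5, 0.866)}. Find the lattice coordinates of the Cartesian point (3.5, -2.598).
5b₁ - 3b₂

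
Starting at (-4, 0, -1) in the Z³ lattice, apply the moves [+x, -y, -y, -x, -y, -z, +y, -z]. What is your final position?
(-4, -2, -3)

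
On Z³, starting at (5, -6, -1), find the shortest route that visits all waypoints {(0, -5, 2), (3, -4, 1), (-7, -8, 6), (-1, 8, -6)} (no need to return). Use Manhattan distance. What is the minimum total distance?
59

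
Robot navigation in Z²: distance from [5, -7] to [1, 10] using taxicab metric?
21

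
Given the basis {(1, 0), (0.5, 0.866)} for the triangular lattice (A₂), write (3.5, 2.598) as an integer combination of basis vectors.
2b₁ + 3b₂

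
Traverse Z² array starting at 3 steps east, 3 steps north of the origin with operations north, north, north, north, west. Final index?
(2, 7)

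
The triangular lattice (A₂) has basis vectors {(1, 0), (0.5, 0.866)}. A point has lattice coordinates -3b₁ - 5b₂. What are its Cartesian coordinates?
(-5.5, -4.33)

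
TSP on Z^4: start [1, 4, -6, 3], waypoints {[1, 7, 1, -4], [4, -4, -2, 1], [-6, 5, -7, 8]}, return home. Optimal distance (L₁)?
82
(one optimal route: (1, 4, -6, 3) → (4, -4, -2, 1) → (1, 7, 1, -4) → (-6, 5, -7, 8) → (1, 4, -6, 3))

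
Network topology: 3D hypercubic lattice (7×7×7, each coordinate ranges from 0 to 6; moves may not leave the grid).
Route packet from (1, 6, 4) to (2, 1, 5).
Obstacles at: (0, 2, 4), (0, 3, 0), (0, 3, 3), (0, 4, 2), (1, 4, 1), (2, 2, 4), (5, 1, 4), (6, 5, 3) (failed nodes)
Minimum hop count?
7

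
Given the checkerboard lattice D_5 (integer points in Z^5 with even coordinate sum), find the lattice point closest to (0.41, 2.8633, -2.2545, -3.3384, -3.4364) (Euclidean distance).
(0, 3, -2, -3, -4)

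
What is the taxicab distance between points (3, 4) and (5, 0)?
6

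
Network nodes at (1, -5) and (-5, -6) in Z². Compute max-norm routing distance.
6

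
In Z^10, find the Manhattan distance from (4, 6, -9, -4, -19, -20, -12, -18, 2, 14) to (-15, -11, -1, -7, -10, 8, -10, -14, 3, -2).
107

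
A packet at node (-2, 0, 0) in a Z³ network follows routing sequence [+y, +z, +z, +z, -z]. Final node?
(-2, 1, 2)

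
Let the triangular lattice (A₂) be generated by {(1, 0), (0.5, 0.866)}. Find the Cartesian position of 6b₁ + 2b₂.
(7, 1.732)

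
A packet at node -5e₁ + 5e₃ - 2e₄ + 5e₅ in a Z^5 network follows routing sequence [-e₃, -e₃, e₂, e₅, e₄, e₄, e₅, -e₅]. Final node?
(-5, 1, 3, 0, 6)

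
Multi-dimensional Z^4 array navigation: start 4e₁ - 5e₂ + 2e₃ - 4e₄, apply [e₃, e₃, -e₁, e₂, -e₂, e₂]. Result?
(3, -4, 4, -4)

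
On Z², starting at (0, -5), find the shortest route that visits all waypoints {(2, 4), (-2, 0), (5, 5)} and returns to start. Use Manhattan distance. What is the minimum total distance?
34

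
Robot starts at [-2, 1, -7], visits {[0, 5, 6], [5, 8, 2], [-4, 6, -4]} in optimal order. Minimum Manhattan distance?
37
(one optimal route: (-2, 1, -7) → (-4, 6, -4) → (0, 5, 6) → (5, 8, 2))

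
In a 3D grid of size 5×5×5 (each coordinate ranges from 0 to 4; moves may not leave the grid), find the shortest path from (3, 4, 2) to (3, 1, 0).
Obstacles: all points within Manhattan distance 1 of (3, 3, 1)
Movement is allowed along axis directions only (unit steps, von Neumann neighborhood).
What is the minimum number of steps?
7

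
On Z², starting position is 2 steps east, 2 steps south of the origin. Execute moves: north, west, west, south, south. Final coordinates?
(0, -3)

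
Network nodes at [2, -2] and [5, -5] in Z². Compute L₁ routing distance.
6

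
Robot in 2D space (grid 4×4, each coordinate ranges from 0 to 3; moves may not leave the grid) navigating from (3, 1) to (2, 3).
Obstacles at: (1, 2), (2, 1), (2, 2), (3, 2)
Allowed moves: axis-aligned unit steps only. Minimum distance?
9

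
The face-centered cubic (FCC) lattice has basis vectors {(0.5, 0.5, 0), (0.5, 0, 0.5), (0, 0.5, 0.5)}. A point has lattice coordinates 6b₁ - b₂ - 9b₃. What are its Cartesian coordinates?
(2.5, -1.5, -5)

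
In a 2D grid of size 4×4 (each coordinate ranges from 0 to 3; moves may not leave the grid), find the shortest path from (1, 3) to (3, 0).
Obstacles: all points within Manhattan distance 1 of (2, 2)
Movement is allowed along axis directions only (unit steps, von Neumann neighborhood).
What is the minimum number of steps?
7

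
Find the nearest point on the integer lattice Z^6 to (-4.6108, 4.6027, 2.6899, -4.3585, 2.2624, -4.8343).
(-5, 5, 3, -4, 2, -5)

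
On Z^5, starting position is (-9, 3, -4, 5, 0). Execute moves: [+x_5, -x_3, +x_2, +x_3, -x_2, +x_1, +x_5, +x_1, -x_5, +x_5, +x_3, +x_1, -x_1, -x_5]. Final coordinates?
(-7, 3, -3, 5, 1)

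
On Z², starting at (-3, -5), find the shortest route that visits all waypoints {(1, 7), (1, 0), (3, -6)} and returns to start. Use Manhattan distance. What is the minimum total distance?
38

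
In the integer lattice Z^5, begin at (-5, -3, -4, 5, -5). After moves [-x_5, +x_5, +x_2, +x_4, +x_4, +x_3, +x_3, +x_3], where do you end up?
(-5, -2, -1, 7, -5)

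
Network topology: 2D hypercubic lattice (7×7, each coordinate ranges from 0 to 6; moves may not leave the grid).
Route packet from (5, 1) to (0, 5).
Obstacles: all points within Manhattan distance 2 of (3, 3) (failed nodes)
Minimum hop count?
11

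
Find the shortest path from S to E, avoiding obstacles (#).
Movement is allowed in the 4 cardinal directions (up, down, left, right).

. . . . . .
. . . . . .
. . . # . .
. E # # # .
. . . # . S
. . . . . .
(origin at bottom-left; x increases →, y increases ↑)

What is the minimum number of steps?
7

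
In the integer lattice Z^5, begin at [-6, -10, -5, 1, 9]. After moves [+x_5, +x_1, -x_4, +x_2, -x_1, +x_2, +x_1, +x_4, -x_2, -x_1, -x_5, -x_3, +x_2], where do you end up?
(-6, -8, -6, 1, 9)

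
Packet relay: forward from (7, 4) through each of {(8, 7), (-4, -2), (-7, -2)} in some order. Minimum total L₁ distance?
28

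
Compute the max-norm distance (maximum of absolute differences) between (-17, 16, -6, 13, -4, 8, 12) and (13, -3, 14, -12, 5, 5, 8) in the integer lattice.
30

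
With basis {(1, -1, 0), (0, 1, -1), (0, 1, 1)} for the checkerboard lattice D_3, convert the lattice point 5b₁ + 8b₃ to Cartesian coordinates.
(5, 3, 8)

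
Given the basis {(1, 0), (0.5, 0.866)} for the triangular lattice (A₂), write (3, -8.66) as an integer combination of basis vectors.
8b₁ - 10b₂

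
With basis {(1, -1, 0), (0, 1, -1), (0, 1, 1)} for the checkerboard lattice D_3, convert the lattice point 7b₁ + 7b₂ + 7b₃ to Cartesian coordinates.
(7, 7, 0)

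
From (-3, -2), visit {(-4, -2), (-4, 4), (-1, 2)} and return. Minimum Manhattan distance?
18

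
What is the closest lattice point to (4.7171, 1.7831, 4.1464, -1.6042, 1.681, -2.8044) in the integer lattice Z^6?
(5, 2, 4, -2, 2, -3)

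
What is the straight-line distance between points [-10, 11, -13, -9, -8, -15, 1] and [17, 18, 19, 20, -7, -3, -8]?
53.563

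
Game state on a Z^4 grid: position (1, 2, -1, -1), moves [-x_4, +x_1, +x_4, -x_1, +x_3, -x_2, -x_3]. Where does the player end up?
(1, 1, -1, -1)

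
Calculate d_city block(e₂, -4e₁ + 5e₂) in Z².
8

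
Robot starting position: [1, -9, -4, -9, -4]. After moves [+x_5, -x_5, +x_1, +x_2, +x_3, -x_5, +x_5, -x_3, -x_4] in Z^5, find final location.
(2, -8, -4, -10, -4)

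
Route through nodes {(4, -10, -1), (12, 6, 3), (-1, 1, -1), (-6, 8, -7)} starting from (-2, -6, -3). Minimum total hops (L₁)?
76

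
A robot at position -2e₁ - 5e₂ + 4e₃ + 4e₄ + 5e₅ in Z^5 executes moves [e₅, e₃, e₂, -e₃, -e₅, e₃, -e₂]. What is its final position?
(-2, -5, 5, 4, 5)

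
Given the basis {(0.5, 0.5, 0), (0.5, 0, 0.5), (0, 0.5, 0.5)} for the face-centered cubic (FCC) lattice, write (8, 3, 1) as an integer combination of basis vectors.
10b₁ + 6b₂ - 4b₃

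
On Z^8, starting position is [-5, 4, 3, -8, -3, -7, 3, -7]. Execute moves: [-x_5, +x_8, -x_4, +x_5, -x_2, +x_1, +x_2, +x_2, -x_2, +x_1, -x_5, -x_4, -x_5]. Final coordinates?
(-3, 4, 3, -10, -5, -7, 3, -6)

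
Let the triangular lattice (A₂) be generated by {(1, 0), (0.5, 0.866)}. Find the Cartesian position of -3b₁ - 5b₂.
(-5.5, -4.33)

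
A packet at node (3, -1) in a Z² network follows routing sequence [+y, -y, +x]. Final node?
(4, -1)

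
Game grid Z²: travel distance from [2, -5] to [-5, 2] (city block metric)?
14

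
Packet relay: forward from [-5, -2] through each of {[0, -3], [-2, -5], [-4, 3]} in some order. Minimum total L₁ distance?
20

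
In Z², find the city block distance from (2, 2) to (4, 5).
5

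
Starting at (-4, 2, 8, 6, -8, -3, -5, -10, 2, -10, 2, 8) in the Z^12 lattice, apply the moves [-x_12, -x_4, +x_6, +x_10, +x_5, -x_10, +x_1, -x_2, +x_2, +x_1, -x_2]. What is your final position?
(-2, 1, 8, 5, -7, -2, -5, -10, 2, -10, 2, 7)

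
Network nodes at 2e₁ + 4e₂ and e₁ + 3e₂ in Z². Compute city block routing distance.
2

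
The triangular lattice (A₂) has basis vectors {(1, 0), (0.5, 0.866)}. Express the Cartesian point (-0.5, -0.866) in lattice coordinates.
-b₂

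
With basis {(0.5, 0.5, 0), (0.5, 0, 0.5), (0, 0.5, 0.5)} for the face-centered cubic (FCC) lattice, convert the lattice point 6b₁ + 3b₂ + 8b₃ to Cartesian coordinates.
(4.5, 7, 5.5)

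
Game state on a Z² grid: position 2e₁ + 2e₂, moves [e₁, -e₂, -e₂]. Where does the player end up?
(3, 0)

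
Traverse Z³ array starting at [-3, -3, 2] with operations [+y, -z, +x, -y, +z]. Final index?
(-2, -3, 2)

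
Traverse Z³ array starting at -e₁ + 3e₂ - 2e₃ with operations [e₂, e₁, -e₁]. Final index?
(-1, 4, -2)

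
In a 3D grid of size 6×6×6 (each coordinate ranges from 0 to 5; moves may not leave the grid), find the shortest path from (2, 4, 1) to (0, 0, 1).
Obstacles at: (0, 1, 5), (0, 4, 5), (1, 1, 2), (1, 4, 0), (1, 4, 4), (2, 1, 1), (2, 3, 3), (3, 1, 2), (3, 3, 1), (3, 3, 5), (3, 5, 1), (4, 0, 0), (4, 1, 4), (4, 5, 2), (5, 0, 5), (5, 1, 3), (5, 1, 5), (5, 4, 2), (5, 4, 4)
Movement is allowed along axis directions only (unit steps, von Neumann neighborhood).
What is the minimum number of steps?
6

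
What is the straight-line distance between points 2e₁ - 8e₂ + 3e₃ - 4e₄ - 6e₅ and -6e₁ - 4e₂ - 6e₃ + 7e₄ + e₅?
18.1934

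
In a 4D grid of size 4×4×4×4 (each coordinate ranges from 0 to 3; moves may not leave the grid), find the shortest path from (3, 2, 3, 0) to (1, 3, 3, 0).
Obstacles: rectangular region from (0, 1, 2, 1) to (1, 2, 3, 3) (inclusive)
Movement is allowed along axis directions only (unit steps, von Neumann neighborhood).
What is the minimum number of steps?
3
(one shortest path: (3, 2, 3, 0) → (2, 2, 3, 0) → (1, 2, 3, 0) → (1, 3, 3, 0))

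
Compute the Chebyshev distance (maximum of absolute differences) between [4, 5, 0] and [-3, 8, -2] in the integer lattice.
7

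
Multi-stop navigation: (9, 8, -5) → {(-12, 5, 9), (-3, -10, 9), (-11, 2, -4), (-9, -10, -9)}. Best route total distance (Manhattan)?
92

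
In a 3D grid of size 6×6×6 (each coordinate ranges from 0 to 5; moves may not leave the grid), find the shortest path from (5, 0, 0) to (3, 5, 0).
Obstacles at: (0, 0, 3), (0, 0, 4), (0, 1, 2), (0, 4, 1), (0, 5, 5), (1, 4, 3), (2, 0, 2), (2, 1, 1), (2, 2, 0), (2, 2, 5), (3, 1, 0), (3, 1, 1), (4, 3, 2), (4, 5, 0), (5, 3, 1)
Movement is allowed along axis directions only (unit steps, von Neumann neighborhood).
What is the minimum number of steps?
7
(one shortest path: (5, 0, 0) → (4, 0, 0) → (4, 1, 0) → (4, 2, 0) → (3, 2, 0) → (3, 3, 0) → (3, 4, 0) → (3, 5, 0))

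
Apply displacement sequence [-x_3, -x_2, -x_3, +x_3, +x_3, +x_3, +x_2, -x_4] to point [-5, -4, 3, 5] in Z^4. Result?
(-5, -4, 4, 4)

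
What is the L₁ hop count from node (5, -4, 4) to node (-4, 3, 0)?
20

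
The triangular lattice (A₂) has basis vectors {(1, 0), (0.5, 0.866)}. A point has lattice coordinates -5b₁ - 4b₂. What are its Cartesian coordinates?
(-7, -3.464)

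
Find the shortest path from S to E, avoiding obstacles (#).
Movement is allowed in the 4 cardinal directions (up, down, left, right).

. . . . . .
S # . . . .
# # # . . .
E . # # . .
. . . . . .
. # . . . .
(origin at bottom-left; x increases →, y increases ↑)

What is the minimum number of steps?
14
(one shortest path: (0, 4) → (0, 5) → (1, 5) → (2, 5) → (3, 5) → (4, 5) → (4, 4) → (4, 3) → (4, 2) → (4, 1) → (3, 1) → (2, 1) → (1, 1) → (0, 1) → (0, 2))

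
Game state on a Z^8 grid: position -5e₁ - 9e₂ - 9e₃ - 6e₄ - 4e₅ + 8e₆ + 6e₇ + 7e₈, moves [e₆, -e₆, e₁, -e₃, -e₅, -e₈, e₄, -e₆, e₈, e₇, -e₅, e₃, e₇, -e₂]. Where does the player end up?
(-4, -10, -9, -5, -6, 7, 8, 7)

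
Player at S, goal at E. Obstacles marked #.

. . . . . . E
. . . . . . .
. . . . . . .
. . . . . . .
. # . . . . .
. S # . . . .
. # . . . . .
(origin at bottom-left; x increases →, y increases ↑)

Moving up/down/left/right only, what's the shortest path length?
12
(one shortest path: (1, 1) → (0, 1) → (0, 2) → (0, 3) → (1, 3) → (2, 3) → (3, 3) → (4, 3) → (5, 3) → (6, 3) → (6, 4) → (6, 5) → (6, 6))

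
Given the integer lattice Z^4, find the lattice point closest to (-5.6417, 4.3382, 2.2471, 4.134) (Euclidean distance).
(-6, 4, 2, 4)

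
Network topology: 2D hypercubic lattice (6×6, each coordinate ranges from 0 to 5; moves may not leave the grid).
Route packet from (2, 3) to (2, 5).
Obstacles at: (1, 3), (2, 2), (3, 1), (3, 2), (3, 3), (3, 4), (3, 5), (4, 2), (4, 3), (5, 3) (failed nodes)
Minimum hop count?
2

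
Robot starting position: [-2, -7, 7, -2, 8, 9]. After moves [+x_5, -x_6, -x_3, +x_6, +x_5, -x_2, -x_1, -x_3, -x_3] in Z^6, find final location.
(-3, -8, 4, -2, 10, 9)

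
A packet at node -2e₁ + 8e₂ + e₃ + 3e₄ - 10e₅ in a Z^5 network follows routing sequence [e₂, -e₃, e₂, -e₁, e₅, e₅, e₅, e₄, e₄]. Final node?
(-3, 10, 0, 5, -7)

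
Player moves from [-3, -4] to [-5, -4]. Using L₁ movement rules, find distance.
2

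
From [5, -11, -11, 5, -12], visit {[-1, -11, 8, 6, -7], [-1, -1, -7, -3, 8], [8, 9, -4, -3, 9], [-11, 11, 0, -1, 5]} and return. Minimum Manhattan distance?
192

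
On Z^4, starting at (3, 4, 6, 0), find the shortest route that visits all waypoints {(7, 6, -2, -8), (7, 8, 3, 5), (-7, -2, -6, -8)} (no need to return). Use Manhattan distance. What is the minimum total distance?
62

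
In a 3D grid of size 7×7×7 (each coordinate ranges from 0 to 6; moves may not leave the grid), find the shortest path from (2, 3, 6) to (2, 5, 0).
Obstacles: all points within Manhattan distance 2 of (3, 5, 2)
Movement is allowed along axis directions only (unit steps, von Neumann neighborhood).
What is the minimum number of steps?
8
(one shortest path: (2, 3, 6) → (2, 3, 5) → (2, 3, 4) → (2, 3, 3) → (2, 3, 2) → (2, 3, 1) → (2, 4, 1) → (2, 4, 0) → (2, 5, 0))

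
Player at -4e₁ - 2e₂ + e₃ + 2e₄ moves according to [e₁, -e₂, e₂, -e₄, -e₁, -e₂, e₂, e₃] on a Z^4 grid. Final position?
(-4, -2, 2, 1)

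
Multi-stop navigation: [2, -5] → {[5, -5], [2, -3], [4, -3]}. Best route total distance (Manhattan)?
7
(one optimal route: (2, -5) → (2, -3) → (4, -3) → (5, -5))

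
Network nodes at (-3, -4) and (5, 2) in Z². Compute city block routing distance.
14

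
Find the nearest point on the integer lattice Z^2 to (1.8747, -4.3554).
(2, -4)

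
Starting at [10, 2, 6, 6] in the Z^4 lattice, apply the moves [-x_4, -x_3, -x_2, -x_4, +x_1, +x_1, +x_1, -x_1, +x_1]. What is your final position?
(13, 1, 5, 4)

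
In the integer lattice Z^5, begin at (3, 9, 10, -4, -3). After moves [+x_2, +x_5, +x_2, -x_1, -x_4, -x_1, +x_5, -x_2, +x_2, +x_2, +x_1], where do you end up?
(2, 12, 10, -5, -1)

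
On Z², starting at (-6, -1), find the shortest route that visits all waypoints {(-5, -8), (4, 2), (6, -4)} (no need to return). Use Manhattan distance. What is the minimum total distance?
31
(one optimal route: (-6, -1) → (-5, -8) → (6, -4) → (4, 2))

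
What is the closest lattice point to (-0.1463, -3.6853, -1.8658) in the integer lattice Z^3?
(0, -4, -2)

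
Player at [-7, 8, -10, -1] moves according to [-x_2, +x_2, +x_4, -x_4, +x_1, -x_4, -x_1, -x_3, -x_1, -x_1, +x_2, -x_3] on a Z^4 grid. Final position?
(-9, 9, -12, -2)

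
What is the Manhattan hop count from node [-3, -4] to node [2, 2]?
11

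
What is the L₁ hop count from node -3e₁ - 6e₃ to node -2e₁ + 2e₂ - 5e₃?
4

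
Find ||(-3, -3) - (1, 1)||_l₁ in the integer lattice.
8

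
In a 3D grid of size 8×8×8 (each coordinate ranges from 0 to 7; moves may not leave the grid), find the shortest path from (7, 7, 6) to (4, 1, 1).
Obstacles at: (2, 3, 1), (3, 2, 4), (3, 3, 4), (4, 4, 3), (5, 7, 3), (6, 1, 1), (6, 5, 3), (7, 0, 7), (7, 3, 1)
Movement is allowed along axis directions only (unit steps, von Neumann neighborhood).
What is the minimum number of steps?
14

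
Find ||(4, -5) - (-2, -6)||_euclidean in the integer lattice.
6.08276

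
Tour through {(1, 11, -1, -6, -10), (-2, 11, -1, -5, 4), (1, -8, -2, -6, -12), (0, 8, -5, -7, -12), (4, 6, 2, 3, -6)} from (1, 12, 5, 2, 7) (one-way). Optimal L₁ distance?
106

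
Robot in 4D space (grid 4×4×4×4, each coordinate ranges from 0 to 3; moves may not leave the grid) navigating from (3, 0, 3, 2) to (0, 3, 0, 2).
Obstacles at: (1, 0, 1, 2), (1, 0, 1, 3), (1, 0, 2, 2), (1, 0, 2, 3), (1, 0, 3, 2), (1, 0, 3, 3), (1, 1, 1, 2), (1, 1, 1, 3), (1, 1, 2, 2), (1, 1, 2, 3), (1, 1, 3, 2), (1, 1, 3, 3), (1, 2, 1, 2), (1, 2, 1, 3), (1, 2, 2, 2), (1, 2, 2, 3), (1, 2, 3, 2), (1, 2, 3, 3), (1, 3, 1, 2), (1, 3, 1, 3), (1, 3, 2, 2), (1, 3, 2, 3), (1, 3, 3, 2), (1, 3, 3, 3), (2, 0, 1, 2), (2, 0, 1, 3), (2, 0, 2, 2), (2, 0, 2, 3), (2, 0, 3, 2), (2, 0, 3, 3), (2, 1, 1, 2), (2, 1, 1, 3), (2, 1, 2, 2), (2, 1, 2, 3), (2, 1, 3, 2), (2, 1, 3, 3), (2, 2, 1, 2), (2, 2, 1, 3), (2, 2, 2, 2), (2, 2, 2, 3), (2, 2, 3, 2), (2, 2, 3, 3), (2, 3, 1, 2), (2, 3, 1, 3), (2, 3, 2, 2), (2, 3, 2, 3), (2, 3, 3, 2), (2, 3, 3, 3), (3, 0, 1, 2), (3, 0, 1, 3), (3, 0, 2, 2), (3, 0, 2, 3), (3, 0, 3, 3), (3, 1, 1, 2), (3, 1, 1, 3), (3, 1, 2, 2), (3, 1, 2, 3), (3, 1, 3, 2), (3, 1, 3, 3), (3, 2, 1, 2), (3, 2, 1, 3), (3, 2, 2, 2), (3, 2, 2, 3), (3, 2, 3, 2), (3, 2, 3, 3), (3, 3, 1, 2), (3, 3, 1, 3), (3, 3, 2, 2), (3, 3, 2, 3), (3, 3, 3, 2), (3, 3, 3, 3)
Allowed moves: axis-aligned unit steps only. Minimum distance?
11
(one shortest path: (3, 0, 3, 2) → (3, 0, 3, 1) → (2, 0, 3, 1) → (1, 0, 3, 1) → (0, 0, 3, 1) → (0, 1, 3, 1) → (0, 2, 3, 1) → (0, 3, 3, 1) → (0, 3, 2, 1) → (0, 3, 1, 1) → (0, 3, 0, 1) → (0, 3, 0, 2))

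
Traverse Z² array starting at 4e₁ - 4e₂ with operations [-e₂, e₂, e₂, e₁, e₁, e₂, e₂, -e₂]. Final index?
(6, -2)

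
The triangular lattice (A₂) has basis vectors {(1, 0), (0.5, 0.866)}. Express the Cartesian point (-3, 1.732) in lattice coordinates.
-4b₁ + 2b₂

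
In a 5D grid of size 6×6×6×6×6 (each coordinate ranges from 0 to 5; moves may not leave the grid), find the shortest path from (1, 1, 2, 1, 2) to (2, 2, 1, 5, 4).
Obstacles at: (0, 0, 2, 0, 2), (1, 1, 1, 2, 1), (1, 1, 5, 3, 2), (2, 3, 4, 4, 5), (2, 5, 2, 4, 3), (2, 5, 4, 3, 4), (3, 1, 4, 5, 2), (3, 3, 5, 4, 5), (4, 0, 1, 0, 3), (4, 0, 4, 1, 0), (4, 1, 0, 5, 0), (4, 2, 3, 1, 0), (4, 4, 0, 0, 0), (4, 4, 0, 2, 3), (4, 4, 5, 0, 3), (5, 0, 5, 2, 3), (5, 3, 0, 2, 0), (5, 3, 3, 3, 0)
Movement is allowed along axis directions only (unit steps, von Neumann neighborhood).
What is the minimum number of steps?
9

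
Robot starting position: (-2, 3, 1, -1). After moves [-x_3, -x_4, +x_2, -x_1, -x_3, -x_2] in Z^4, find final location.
(-3, 3, -1, -2)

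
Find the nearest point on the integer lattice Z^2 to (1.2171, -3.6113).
(1, -4)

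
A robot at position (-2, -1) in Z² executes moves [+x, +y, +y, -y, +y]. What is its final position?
(-1, 1)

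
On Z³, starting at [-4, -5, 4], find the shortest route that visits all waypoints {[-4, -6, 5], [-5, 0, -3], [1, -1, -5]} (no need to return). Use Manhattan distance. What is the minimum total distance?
26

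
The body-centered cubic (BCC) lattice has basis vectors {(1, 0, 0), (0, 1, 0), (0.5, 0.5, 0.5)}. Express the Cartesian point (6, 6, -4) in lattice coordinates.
10b₁ + 10b₂ - 8b₃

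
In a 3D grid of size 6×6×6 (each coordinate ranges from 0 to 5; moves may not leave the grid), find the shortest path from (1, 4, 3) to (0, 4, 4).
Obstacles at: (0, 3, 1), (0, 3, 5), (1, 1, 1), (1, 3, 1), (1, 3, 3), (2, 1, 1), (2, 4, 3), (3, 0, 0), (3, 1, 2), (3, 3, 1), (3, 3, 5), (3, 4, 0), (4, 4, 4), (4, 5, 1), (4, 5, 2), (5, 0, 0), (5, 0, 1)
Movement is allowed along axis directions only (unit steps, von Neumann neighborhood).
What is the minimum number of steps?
2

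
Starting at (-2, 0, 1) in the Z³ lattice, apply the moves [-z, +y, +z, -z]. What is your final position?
(-2, 1, 0)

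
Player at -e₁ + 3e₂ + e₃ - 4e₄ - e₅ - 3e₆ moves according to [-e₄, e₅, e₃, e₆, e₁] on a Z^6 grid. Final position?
(0, 3, 2, -5, 0, -2)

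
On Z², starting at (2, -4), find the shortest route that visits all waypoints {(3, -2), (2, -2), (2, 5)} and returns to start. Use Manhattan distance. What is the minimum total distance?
20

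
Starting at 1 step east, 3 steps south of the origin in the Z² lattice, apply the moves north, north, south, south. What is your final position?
(1, -3)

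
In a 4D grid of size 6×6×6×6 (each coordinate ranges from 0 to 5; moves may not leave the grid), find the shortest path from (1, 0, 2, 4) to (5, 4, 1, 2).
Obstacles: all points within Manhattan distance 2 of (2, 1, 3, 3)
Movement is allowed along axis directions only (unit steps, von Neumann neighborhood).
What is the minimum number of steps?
11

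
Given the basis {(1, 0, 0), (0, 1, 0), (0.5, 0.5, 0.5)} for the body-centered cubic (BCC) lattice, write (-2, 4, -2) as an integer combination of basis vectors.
6b₂ - 4b₃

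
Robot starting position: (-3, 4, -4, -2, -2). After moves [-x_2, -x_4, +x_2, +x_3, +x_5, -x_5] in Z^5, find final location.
(-3, 4, -3, -3, -2)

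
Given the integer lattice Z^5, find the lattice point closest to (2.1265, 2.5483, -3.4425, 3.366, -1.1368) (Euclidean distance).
(2, 3, -3, 3, -1)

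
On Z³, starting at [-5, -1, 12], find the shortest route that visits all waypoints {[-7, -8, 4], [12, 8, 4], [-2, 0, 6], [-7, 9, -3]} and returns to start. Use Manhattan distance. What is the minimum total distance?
102
(one optimal route: (-5, -1, 12) → (-7, -8, 4) → (-7, 9, -3) → (12, 8, 4) → (-2, 0, 6) → (-5, -1, 12))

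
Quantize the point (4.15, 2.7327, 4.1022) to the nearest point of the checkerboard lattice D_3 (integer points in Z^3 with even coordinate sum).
(4, 2, 4)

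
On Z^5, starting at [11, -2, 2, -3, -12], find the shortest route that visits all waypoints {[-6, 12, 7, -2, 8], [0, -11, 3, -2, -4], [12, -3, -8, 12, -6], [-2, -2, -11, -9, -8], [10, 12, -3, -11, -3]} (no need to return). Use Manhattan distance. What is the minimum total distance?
201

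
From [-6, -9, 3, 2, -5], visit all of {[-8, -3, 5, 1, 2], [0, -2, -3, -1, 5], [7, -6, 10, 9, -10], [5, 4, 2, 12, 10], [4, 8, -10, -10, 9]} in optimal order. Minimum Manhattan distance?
157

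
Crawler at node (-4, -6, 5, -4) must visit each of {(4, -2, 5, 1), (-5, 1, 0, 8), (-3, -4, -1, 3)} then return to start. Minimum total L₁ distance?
70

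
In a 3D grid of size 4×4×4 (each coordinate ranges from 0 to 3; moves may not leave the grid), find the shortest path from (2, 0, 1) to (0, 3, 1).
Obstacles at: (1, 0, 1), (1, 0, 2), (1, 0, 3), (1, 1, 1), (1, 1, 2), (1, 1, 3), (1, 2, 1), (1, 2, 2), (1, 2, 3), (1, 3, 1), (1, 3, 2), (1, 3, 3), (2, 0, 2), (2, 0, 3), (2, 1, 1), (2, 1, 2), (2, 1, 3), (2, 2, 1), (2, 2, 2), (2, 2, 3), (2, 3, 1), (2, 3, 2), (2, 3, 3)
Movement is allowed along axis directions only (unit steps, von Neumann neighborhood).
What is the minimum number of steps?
7
(one shortest path: (2, 0, 1) → (2, 0, 0) → (1, 0, 0) → (0, 0, 0) → (0, 1, 0) → (0, 2, 0) → (0, 3, 0) → (0, 3, 1))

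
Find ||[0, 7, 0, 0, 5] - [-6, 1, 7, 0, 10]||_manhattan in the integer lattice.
24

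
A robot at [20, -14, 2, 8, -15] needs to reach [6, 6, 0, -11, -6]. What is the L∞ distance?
20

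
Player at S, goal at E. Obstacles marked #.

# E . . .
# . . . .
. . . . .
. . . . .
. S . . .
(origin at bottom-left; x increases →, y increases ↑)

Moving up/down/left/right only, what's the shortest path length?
4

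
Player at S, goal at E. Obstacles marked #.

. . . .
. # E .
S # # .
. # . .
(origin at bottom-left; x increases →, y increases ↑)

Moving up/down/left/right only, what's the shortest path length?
5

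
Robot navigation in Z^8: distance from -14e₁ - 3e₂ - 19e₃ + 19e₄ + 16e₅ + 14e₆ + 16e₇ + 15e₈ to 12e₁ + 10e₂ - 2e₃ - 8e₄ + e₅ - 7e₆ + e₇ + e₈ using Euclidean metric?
54.3139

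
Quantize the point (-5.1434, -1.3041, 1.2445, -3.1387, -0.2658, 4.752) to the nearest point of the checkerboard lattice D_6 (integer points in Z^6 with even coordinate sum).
(-5, -2, 1, -3, 0, 5)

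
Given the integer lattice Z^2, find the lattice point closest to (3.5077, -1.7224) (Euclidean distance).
(4, -2)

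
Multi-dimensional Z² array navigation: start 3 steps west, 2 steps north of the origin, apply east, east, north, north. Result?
(-1, 4)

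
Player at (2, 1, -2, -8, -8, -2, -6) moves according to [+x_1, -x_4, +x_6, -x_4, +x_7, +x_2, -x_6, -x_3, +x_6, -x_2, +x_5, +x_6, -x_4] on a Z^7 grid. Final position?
(3, 1, -3, -11, -7, 0, -5)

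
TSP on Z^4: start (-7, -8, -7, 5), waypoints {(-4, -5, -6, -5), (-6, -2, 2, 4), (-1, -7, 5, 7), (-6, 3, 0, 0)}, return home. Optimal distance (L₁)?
86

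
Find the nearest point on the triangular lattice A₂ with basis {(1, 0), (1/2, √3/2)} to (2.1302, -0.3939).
(2, 0)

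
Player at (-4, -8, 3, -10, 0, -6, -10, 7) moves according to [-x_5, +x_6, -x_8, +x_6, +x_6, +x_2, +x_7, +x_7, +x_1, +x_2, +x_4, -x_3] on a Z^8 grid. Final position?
(-3, -6, 2, -9, -1, -3, -8, 6)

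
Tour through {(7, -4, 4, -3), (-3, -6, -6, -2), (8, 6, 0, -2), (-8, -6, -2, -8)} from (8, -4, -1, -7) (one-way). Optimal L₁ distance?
70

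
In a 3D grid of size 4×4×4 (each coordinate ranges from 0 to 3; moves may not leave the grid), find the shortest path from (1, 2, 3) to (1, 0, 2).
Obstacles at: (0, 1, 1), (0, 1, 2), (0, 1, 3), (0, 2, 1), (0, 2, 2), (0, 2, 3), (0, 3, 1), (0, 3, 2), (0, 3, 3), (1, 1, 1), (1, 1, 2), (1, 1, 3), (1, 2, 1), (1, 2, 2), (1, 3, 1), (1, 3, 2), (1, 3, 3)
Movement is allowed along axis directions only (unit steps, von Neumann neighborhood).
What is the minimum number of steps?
5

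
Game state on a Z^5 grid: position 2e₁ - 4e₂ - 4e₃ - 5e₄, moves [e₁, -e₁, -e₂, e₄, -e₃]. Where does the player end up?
(2, -5, -5, -4, 0)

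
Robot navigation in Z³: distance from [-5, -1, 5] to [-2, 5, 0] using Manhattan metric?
14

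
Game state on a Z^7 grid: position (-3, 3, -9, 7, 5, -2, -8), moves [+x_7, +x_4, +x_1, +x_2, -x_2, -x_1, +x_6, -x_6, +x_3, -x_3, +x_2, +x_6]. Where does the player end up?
(-3, 4, -9, 8, 5, -1, -7)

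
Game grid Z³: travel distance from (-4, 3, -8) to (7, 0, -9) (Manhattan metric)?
15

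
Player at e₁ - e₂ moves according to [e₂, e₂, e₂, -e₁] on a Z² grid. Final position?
(0, 2)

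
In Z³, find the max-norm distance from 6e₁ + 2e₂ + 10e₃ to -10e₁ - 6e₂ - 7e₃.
17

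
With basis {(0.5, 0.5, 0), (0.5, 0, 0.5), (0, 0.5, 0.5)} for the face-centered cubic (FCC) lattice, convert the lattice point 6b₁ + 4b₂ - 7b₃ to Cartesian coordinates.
(5, -0.5, -1.5)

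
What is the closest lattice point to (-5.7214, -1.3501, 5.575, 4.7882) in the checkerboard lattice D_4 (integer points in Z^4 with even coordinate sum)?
(-6, -1, 6, 5)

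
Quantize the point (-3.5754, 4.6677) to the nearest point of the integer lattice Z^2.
(-4, 5)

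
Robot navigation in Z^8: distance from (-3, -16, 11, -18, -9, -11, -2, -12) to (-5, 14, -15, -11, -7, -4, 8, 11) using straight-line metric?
48.0729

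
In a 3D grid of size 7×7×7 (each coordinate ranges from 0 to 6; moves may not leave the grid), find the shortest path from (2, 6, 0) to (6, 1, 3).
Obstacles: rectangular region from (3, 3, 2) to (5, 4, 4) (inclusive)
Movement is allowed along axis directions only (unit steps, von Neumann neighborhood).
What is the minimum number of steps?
12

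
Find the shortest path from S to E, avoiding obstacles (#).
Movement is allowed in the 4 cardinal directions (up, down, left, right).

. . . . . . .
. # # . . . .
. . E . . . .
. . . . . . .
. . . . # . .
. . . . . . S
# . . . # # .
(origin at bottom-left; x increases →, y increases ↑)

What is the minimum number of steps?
7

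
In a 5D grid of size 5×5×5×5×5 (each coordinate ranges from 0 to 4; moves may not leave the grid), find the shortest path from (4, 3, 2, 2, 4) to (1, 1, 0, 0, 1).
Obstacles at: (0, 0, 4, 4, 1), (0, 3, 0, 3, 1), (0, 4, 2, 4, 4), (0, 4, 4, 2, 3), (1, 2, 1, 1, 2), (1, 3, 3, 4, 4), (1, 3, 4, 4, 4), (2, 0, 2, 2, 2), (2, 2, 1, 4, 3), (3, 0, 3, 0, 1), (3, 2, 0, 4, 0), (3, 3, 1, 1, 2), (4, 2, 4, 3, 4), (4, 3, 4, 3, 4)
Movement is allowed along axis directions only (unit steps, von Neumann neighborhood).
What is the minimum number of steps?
12
(one shortest path: (4, 3, 2, 2, 4) → (3, 3, 2, 2, 4) → (2, 3, 2, 2, 4) → (1, 3, 2, 2, 4) → (1, 2, 2, 2, 4) → (1, 1, 2, 2, 4) → (1, 1, 1, 2, 4) → (1, 1, 0, 2, 4) → (1, 1, 0, 1, 4) → (1, 1, 0, 0, 4) → (1, 1, 0, 0, 3) → (1, 1, 0, 0, 2) → (1, 1, 0, 0, 1))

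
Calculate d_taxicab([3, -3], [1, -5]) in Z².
4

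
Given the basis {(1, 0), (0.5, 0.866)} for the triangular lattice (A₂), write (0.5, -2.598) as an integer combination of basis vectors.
2b₁ - 3b₂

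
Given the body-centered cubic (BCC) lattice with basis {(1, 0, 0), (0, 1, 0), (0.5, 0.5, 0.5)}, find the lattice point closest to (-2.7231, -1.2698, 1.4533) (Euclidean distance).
(-2.5, -1.5, 1.5)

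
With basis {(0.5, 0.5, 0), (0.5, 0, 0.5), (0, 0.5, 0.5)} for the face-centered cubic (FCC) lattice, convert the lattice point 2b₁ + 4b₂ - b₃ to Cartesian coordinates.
(3, 0.5, 1.5)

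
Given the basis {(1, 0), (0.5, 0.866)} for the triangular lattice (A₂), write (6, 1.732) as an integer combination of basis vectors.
5b₁ + 2b₂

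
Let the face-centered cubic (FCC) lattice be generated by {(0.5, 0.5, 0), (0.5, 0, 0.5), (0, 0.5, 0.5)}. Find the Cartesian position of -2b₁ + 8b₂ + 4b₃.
(3, 1, 6)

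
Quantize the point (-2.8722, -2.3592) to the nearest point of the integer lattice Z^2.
(-3, -2)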